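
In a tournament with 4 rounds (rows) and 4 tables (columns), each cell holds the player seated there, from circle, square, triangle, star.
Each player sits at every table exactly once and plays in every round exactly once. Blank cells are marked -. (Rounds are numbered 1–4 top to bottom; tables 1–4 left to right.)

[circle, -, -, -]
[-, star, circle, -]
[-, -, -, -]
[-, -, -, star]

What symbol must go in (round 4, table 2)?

circle

Round 4, table 2 is narrowed to {circle, square, triangle}.
If it were square, then round 3, table 4 would be left with no valid symbol.
If it were triangle, then round 3, table 4 would be left with no valid symbol.
So round 4, table 2 must be circle.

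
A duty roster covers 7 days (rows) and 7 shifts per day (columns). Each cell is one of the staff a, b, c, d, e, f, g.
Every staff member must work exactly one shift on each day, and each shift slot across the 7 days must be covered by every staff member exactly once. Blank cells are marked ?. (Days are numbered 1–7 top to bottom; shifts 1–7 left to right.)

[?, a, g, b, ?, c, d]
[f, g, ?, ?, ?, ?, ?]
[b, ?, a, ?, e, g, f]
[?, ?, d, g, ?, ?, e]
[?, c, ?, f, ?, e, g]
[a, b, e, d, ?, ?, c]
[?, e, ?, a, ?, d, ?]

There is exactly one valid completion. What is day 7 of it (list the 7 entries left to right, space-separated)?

Day 7, shift 7: day 7 has {a, d, e} and shift 7 has {c, d, e, f, g}, leaving only b.
Day 1, shift 1: day 1 has {a, b, c, d, g} and shift 1 has {a, b, f}, leaving only e.
Day 1, shift 5: day 1 has {a, b, c, d, e, g} and shift 5 has {e}, leaving only f.
Day 2, shift 7: day 2 has {f, g} and shift 7 has {b, c, d, e, f, g}, leaving only a.
Day 2, shift 6: day 2 has {a, f, g} and shift 6 has {c, d, e, g}, leaving only b.
Day 2, shift 3: day 2 has {a, b, f, g} and shift 3 has {a, d, e, g}, leaving only c.
Day 7, shift 3: day 7 has {a, b, d, e} and shift 3 has {a, c, d, e, g}, leaving only f.
Day 2, shift 4: day 2 has {a, b, c, f, g} and shift 4 has {a, b, d, f, g}, leaving only e.
Day 2, shift 5: day 2 has {a, b, c, e, f, g} and shift 5 has {e, f}, leaving only d.
Day 3, shift 2: day 3 has {a, b, e, f, g} and shift 2 has {a, b, c, e, g}, leaving only d.
Day 3, shift 4: day 3 has {a, b, d, e, f, g} and shift 4 has {a, b, d, e, f, g}, leaving only c.
Day 4, shift 1: day 4 has {d, e, g} and shift 1 has {a, b, e, f}, leaving only c.
Day 7, shift 1: day 7 has {a, b, d, e, f} and shift 1 has {a, b, c, e, f}, leaving only g.
Day 7, shift 5: day 7 has {a, b, d, e, f, g} and shift 5 has {d, e, f}, leaving only c.
So day 7 reads: g e f a c d b.

g e f a c d b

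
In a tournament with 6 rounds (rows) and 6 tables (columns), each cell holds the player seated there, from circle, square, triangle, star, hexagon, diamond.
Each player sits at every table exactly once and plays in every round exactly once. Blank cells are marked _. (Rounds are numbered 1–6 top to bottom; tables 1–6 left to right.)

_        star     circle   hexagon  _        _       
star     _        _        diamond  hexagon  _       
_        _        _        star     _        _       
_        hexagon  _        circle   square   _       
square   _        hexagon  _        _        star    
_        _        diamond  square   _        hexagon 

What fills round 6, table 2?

triangle

Round 5, table 4: round 5 has {square, star, hexagon} and table 4 has {circle, square, star, hexagon, diamond}, leaving only triangle.
Round 6, table 2 is narrowed to {circle, triangle}.
If it were circle, then round 4, table 1 would be left with no valid symbol.
So round 6, table 2 must be triangle.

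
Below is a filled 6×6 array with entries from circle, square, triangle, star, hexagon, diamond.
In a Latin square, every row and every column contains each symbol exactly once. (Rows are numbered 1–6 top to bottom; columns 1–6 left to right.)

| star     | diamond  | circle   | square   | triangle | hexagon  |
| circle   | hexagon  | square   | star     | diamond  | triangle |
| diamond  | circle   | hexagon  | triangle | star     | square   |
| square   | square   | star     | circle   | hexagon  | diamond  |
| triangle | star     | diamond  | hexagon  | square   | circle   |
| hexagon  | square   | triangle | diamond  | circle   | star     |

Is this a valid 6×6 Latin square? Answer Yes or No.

No

Column 2 contains square twice (at rows 4 and 6), so it is not a permutation.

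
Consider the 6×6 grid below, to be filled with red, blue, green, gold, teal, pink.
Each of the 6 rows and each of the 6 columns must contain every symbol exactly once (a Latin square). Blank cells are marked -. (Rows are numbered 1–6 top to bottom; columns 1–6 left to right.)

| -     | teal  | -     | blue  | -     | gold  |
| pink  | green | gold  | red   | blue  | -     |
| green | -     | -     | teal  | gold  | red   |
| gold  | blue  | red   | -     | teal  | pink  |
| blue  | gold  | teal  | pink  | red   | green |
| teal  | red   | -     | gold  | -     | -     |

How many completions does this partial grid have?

Row 1, column 1: eliminating its row and column leaves {red}.
Row 1, column 3: eliminating its row and column leaves {green, pink}.
Row 1, column 5: eliminating its row and column leaves {green, pink}.
Row 2, column 6: eliminating its row and column leaves {teal}.
Row 3, column 2: eliminating its row and column leaves {pink}.
Row 3, column 3: eliminating its row and column leaves {blue, pink}.
Row 4, column 4: eliminating its row and column leaves {green}.
Row 6, column 3: eliminating its row and column leaves {blue, green, pink}.
Row 6, column 5: eliminating its row and column leaves {green, pink}.
Row 6, column 6: eliminating its row and column leaves {blue}.
Enumerating the assignments across these blanks that avoid any row or column repeat gives 2 completions.

2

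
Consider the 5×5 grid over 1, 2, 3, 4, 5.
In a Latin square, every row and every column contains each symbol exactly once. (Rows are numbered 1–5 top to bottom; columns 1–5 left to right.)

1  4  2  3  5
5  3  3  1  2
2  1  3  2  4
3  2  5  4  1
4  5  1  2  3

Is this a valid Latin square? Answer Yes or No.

No

Row 2 contains 3 twice (at columns 2 and 3); row 3 is also not a permutation.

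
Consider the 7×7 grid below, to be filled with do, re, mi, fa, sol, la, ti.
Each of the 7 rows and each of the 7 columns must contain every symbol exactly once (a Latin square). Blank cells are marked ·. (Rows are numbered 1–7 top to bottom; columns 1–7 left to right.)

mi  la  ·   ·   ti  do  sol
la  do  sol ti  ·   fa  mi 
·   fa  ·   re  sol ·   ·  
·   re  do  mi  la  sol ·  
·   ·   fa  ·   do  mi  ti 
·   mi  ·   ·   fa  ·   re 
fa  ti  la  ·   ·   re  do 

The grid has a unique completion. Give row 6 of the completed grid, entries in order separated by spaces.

sol mi ti do fa la re

Row 6, column 3: row 6 has {re, mi, fa} and column 3 has {do, fa, sol, la}, leaving only ti.
Row 6, column 6: row 6 has {re, mi, fa, ti} and column 6 has {do, re, mi, fa, sol}, leaving only la.
Row 1, column 3: row 1 has {do, mi, sol, la, ti} and column 3 has {do, fa, sol, la, ti}, leaving only re.
Row 1, column 4: row 1 has {do, re, mi, sol, la, ti} and column 4 has {re, mi, ti}, leaving only fa.
Row 2, column 5: row 2 has {do, mi, fa, sol, la, ti} and column 5 has {do, fa, sol, la, ti}, leaving only re.
Row 3, column 3: row 3 has {re, fa, sol} and column 3 has {do, re, fa, sol, la, ti}, leaving only mi.
Row 3, column 6: row 3 has {re, mi, fa, sol} and column 6 has {do, re, mi, fa, sol, la}, leaving only ti.
Row 3, column 1: row 3 has {re, mi, fa, sol, ti} and column 1 has {mi, fa, la}, leaving only do.
Row 6, column 1: row 6 has {re, mi, fa, la, ti} and column 1 has {do, mi, fa, la}, leaving only sol.
Row 6, column 4: row 6 has {re, mi, fa, sol, la, ti} and column 4 has {re, mi, fa, ti}, leaving only do.
So row 6 reads: sol mi ti do fa la re.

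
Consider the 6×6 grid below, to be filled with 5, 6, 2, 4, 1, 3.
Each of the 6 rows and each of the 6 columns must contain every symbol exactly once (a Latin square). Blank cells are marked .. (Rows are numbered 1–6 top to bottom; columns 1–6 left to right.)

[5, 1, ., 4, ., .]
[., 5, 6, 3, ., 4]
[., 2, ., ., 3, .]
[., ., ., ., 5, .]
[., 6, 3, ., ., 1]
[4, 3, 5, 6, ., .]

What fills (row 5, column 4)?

5

Row 1, column 3: row 1 has {5, 4, 1} and column 3 has {5, 6, 3}, leaving only 2.
Row 1, column 5: row 1 has {5, 2, 4, 1} and column 5 has {5, 3}, leaving only 6.
Row 1, column 6: row 1 has {5, 6, 2, 4, 1} and column 6 has {4, 1}, leaving only 3.
Row 4, column 2: row 4 has {5} and column 2 has {5, 6, 2, 1, 3}, leaving only 4.
Row 4, column 3: row 4 has {5, 4} and column 3 has {5, 6, 2, 3}, leaving only 1.
Row 3, column 3: row 3 has {2, 3} and column 3 has {5, 6, 2, 1, 3}, leaving only 4.
Row 4, column 4: row 4 has {5, 4, 1} and column 4 has {6, 4, 3}, leaving only 2.
Row 5 already has {6, 1, 3} and column 4 already has {6, 2, 4, 3}, so row 5, column 4 must be 5.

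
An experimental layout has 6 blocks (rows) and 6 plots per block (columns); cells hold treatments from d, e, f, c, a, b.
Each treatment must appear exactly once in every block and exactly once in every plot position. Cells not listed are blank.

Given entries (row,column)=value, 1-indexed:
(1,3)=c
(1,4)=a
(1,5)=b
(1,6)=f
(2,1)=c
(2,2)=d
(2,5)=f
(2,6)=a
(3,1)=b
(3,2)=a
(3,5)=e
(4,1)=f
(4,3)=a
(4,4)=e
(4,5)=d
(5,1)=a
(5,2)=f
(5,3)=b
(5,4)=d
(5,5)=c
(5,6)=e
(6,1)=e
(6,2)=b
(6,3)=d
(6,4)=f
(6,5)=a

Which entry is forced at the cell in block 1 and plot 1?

d

Block 1 already has {f, c, a, b} and plot 1 already has {e, f, c, a, b}, so block 1, plot 1 must be d.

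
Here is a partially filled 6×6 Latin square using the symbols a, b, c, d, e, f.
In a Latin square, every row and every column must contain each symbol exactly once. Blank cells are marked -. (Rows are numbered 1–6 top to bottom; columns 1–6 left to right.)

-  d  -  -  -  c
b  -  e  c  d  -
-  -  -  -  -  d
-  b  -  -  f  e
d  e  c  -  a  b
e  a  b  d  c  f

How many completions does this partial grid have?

4

Row 1, column 1: eliminating its row and column leaves {a, f}.
Row 1, column 3: eliminating its row and column leaves {a, f}.
Row 1, column 4: eliminating its row and column leaves {a, b, e, f}.
Row 1, column 5: eliminating its row and column leaves {b, e}.
Row 2, column 2: eliminating its row and column leaves {f}.
Row 2, column 6: eliminating its row and column leaves {a}.
Row 3, column 1: eliminating its row and column leaves {a, c, f}.
Row 3, column 2: eliminating its row and column leaves {c, f}.
Row 3, column 3: eliminating its row and column leaves {a, f}.
Row 3, column 4: eliminating its row and column leaves {a, b, e, f}.
Row 3, column 5: eliminating its row and column leaves {b, e}.
Row 4, column 1: eliminating its row and column leaves {a, c}.
Row 4, column 3: eliminating its row and column leaves {a, d}.
Row 4, column 4: eliminating its row and column leaves {a}.
Row 5, column 4: eliminating its row and column leaves {f}.
Enumerating the assignments across these blanks that avoid any row or column repeat gives 4 completions.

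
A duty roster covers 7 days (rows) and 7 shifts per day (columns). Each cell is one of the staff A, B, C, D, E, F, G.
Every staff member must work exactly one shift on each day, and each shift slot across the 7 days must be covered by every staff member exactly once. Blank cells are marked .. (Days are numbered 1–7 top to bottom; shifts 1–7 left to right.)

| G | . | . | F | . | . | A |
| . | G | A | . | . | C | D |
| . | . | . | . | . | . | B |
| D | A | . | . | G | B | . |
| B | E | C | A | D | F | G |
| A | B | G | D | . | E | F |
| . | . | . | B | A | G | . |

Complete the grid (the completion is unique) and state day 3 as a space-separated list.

Day 1, shift 6: day 1 has {A, F, G} and shift 6 has {B, C, E, F, G}, leaving only D.
Day 3, shift 6: day 3 has {B} and shift 6 has {B, C, D, E, F, G}, leaving only A.
Day 1, shift 2: day 1 has {A, D, F, G} and shift 2 has {A, B, E, G}, leaving only C.
Day 2, shift 4: day 2 has {A, C, D, G} and shift 4 has {A, B, D, F}, leaving only E.
Day 2, shift 1: day 2 has {A, C, D, E, G} and shift 1 has {A, B, D, G}, leaving only F.
Day 2, shift 5: day 2 has {A, C, D, E, F, G} and shift 5 has {A, D, G}, leaving only B.
Day 1, shift 5: day 1 has {A, C, D, F, G} and shift 5 has {A, B, D, G}, leaving only E.
Day 1, shift 3: day 1 has {A, C, D, E, F, G} and shift 3 has {A, C, G}, leaving only B.
Day 4, shift 4: day 4 has {A, B, D, G} and shift 4 has {A, B, D, E, F}, leaving only C.
Day 3, shift 4: day 3 has {A, B} and shift 4 has {A, B, C, D, E, F}, leaving only G.
Day 4, shift 7: day 4 has {A, B, C, D, G} and shift 7 has {A, B, D, F, G}, leaving only E.
Day 4, shift 3: day 4 has {A, B, C, D, E, G} and shift 3 has {A, B, C, G}, leaving only F.
Day 6, shift 5: day 6 has {A, B, D, E, F, G} and shift 5 has {A, B, D, E, G}, leaving only C.
Day 3, shift 5: day 3 has {A, B, G} and shift 5 has {A, B, C, D, E, G}, leaving only F.
Day 3, shift 2: day 3 has {A, B, F, G} and shift 2 has {A, B, C, E, G}, leaving only D.
Day 3, shift 3: day 3 has {A, B, D, F, G} and shift 3 has {A, B, C, F, G}, leaving only E.
Day 3, shift 1: day 3 has {A, B, D, E, F, G} and shift 1 has {A, B, D, F, G}, leaving only C.
So day 3 reads: C D E G F A B.

C D E G F A B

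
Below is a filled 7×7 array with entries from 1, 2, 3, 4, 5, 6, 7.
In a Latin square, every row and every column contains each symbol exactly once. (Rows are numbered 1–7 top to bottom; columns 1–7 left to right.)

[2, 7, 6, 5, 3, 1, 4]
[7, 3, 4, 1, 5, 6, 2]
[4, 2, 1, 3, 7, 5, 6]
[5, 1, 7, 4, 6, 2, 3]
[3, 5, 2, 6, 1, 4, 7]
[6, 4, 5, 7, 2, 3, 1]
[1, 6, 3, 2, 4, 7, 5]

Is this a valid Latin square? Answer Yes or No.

Yes

Each row is a permutation of the 7 symbols, and so is each column.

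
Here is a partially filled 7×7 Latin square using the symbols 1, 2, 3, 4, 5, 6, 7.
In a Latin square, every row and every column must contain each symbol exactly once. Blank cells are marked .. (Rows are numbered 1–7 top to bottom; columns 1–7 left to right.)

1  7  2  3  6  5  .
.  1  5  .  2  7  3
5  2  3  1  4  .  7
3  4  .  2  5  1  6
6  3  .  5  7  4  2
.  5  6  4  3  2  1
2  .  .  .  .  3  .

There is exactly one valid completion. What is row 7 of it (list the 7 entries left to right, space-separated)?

Row 7, column 2: row 7 has {2, 3} and column 2 has {1, 2, 3, 4, 5, 7}, leaving only 6.
Row 7, column 4: row 7 has {2, 3, 6} and column 4 has {1, 2, 3, 4, 5}, leaving only 7.
Row 7, column 5: row 7 has {2, 3, 6, 7} and column 5 has {2, 3, 4, 5, 6, 7}, leaving only 1.
Row 7, column 3: row 7 has {1, 2, 3, 6, 7} and column 3 has {2, 3, 5, 6}, leaving only 4.
Row 7, column 7: row 7 has {1, 2, 3, 4, 6, 7} and column 7 has {1, 2, 3, 6, 7}, leaving only 5.
So row 7 reads: 2 6 4 7 1 3 5.

2 6 4 7 1 3 5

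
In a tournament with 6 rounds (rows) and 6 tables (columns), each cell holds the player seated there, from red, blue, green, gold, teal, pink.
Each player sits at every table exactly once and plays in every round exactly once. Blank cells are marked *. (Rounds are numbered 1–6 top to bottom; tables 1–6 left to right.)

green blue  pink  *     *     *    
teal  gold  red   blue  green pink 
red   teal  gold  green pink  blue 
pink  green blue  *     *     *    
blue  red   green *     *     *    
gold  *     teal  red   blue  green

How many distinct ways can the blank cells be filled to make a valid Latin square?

Round 1, table 4: eliminating its round and table leaves {gold, teal}.
Round 1, table 5: eliminating its round and table leaves {red, gold, teal}.
Round 1, table 6: eliminating its round and table leaves {red, gold, teal}.
Round 4, table 4: eliminating its round and table leaves {gold, teal}.
Round 4, table 5: eliminating its round and table leaves {red, gold, teal}.
Round 4, table 6: eliminating its round and table leaves {red, gold, teal}.
Round 5, table 4: eliminating its round and table leaves {gold, teal, pink}.
Round 5, table 5: eliminating its round and table leaves {gold, teal}.
Round 5, table 6: eliminating its round and table leaves {gold, teal}.
Round 6, table 2: eliminating its round and table leaves {pink}.
Enumerating the assignments across these blanks that avoid any round or table repeat gives 4 completions.

4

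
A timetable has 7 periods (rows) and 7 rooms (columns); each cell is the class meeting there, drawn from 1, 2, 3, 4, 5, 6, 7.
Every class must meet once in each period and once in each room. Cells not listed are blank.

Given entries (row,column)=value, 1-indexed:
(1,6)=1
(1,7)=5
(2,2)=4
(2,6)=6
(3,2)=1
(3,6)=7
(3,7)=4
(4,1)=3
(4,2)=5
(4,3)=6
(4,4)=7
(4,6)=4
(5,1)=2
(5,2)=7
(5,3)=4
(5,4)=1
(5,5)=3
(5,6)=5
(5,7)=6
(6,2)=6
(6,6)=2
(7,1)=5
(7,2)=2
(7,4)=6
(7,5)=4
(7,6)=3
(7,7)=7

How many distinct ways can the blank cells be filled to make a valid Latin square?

10

Period 1, room 1: eliminating its period and room leaves {4, 6, 7}.
Period 1, room 2: eliminating its period and room leaves {3}.
Period 1, room 3: eliminating its period and room leaves {2, 3, 7}.
Period 1, room 4: eliminating its period and room leaves {2, 3, 4}.
Period 1, room 5: eliminating its period and room leaves {2, 6, 7}.
Period 2, room 1: eliminating its period and room leaves {1, 7}.
Period 2, room 3: eliminating its period and room leaves {1, 2, 3, 5, 7}.
Period 2, room 4: eliminating its period and room leaves {2, 3, 5}.
Period 2, room 5: eliminating its period and room leaves {1, 2, 5, 7}.
Period 2, room 7: eliminating its period and room leaves {1, 2, 3}.
Period 3, room 1: eliminating its period and room leaves {6}.
Period 3, room 3: eliminating its period and room leaves {2, 3, 5}.
Period 3, room 4: eliminating its period and room leaves {2, 3, 5}.
Period 3, room 5: eliminating its period and room leaves {2, 5, 6}.
Period 4, room 5: eliminating its period and room leaves {1, 2}.
Period 4, room 7: eliminating its period and room leaves {1, 2}.
Period 6, room 1: eliminating its period and room leaves {1, 4, 7}.
Period 6, room 3: eliminating its period and room leaves {1, 3, 5, 7}.
Period 6, room 4: eliminating its period and room leaves {3, 4, 5}.
Period 6, room 5: eliminating its period and room leaves {1, 5, 7}.
Period 6, room 7: eliminating its period and room leaves {1, 3}.
Period 7, room 3: eliminating its period and room leaves {1}.
Enumerating the assignments across these blanks that avoid any period or room repeat gives 10 completions.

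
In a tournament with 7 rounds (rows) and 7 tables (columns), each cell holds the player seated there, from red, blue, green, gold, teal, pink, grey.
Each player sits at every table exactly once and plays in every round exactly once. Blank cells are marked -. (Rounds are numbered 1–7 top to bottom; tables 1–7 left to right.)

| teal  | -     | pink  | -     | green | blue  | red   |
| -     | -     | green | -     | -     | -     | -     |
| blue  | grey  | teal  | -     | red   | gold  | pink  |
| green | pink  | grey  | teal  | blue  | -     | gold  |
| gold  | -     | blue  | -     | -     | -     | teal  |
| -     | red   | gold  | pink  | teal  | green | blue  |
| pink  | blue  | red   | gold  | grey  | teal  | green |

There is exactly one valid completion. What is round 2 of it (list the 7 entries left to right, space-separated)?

Round 2, table 7: round 2 has {green} and table 7 has {red, blue, green, gold, teal, pink}, leaving only grey.
Round 2, table 1: round 2 has {green, grey} and table 1 has {blue, green, gold, teal, pink}, leaving only red.
Round 2, table 4: round 2 has {red, green, grey} and table 4 has {gold, teal, pink}, leaving only blue.
Round 2, table 6: round 2 has {red, blue, green, grey} and table 6 has {blue, green, gold, teal}, leaving only pink.
Round 2, table 5: round 2 has {red, blue, green, pink, grey} and table 5 has {red, blue, green, teal, grey}, leaving only gold.
Round 2, table 2: round 2 has {red, blue, green, gold, pink, grey} and table 2 has {red, blue, pink, grey}, leaving only teal.
So round 2 reads: red teal green blue gold pink grey.

red teal green blue gold pink grey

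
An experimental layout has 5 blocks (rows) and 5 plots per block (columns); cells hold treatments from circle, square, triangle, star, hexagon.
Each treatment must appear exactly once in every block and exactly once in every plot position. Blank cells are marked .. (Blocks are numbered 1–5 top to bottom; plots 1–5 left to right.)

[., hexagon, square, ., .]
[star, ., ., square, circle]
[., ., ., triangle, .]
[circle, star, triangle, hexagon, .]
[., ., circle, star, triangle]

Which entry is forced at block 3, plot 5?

hexagon

Block 1, plot 1: block 1 has {square, hexagon} and plot 1 has {circle, star}, leaving only triangle.
Block 1, plot 4: block 1 has {square, triangle, hexagon} and plot 4 has {square, triangle, star, hexagon}, leaving only circle.
Block 1, plot 5: block 1 has {circle, square, triangle, hexagon} and plot 5 has {circle, triangle}, leaving only star.
Block 2, plot 2: block 2 has {circle, square, star} and plot 2 has {star, hexagon}, leaving only triangle.
Block 2, plot 3: block 2 has {circle, square, triangle, star} and plot 3 has {circle, square, triangle}, leaving only hexagon.
Block 3, plot 3: block 3 has {triangle} and plot 3 has {circle, square, triangle, hexagon}, leaving only star.
Block 4, plot 5: block 4 has {circle, triangle, star, hexagon} and plot 5 has {circle, triangle, star}, leaving only square.
Block 3 already has {triangle, star} and plot 5 already has {circle, square, triangle, star}, so block 3, plot 5 must be hexagon.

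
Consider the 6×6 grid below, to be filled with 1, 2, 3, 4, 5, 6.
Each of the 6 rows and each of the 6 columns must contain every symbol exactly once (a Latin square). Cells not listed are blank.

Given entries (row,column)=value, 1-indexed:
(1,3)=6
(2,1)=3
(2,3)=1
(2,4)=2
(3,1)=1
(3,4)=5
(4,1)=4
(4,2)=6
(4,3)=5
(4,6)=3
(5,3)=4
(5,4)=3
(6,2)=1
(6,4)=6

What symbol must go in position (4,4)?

1

Row 4 already has {3, 4, 5, 6} and column 4 already has {2, 3, 5, 6}, so row 4, column 4 must be 1.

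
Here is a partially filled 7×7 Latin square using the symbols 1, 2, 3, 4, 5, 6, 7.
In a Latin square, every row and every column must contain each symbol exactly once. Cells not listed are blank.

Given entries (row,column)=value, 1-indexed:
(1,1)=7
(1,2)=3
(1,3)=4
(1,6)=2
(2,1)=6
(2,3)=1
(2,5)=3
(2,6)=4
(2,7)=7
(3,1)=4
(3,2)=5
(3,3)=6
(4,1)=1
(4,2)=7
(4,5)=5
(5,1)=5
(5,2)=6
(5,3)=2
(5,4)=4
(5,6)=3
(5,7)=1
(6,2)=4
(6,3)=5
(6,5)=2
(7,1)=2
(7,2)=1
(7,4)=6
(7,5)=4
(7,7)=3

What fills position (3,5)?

1

Row 2, column 2: row 2 has {1, 3, 4, 6, 7} and column 2 has {1, 3, 4, 5, 6, 7}, leaving only 2.
Row 2, column 4: row 2 has {1, 2, 3, 4, 6, 7} and column 4 has {4, 6}, leaving only 5.
Row 1, column 4: row 1 has {2, 3, 4, 7} and column 4 has {4, 5, 6}, leaving only 1.
Row 1, column 5: row 1 has {1, 2, 3, 4, 7} and column 5 has {2, 3, 4, 5}, leaving only 6.
Row 1, column 7: row 1 has {1, 2, 3, 4, 6, 7} and column 7 has {1, 3, 7}, leaving only 5.
Row 3, column 7: row 3 has {4, 5, 6} and column 7 has {1, 3, 5, 7}, leaving only 2.
Row 4, column 3: row 4 has {1, 5, 7} and column 3 has {1, 2, 4, 5, 6}, leaving only 3.
Row 4, column 4: row 4 has {1, 3, 5, 7} and column 4 has {1, 4, 5, 6}, leaving only 2.
Row 4, column 6: row 4 has {1, 2, 3, 5, 7} and column 6 has {2, 3, 4}, leaving only 6.
Row 4, column 7: row 4 has {1, 2, 3, 5, 6, 7} and column 7 has {1, 2, 3, 5, 7}, leaving only 4.
Row 5, column 5: row 5 has {1, 2, 3, 4, 5, 6} and column 5 has {2, 3, 4, 5, 6}, leaving only 7.
Row 3 already has {2, 4, 5, 6} and column 5 already has {2, 3, 4, 5, 6, 7}, so row 3, column 5 must be 1.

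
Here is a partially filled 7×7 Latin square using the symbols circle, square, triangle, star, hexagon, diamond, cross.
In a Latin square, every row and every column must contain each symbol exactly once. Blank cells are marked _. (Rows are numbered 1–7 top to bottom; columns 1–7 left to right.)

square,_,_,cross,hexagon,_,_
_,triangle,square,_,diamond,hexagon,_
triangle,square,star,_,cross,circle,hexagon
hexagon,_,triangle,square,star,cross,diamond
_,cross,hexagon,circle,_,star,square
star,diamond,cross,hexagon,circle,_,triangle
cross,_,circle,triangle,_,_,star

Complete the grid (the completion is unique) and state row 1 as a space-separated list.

square star diamond cross hexagon triangle circle

Row 1, column 3: row 1 has {square, hexagon, cross} and column 3 has {circle, square, triangle, star, hexagon, cross}, leaving only diamond.
Row 1, column 6: row 1 has {square, hexagon, diamond, cross} and column 6 has {circle, star, hexagon, cross}, leaving only triangle.
Row 1, column 7: row 1 has {square, triangle, hexagon, diamond, cross} and column 7 has {square, triangle, star, hexagon, diamond}, leaving only circle.
Row 1, column 2: row 1 has {circle, square, triangle, hexagon, diamond, cross} and column 2 has {square, triangle, diamond, cross}, leaving only star.
So row 1 reads: square star diamond cross hexagon triangle circle.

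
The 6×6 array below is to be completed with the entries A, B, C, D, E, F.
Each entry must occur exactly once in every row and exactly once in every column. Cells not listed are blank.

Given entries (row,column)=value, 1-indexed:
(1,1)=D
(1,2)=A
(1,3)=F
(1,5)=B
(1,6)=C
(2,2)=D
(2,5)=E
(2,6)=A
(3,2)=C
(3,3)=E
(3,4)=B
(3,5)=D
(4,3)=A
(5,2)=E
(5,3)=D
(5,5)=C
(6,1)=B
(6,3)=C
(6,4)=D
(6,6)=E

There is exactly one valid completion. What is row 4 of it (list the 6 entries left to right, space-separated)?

Row 4, column 5: row 4 has {A} and column 5 has {B, C, D, E}, leaving only F.
Row 4, column 2: row 4 has {A, F} and column 2 has {A, C, D, E}, leaving only B.
Row 4, column 6: row 4 has {A, B, F} and column 6 has {A, C, E}, leaving only D.
Row 1, column 4: row 1 has {A, B, C, D, F} and column 4 has {B, D}, leaving only E.
Row 4, column 4: row 4 has {A, B, D, F} and column 4 has {B, D, E}, leaving only C.
Row 4, column 1: row 4 has {A, B, C, D, F} and column 1 has {B, D}, leaving only E.
So row 4 reads: E B A C F D.

E B A C F D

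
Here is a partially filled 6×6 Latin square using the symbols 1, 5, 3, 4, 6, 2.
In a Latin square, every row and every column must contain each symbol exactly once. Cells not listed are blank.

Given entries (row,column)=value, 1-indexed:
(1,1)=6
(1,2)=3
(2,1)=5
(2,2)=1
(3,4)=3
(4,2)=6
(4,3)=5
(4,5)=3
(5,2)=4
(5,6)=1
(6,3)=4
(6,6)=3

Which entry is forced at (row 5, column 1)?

Row 5, column 1 is narrowed to {3, 2}.
If it were 2, then row 4, column 1 would be left with no valid symbol.
So row 5, column 1 must be 3.

3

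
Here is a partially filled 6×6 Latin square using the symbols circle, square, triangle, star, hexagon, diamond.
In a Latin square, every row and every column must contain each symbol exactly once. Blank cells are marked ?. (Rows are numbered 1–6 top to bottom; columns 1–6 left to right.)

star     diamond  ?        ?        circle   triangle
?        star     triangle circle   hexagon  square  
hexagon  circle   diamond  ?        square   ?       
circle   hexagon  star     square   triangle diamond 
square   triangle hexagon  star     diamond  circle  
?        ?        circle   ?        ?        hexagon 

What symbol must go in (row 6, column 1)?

triangle

Row 1, column 3: row 1 has {circle, triangle, star, diamond} and column 3 has {circle, triangle, star, hexagon, diamond}, leaving only square.
Row 1, column 4: row 1 has {circle, square, triangle, star, diamond} and column 4 has {circle, square, star}, leaving only hexagon.
Row 2, column 1: row 2 has {circle, square, triangle, star, hexagon} and column 1 has {circle, square, star, hexagon}, leaving only diamond.
Row 6 already has {circle, hexagon} and column 1 already has {circle, square, star, hexagon, diamond}, so row 6, column 1 must be triangle.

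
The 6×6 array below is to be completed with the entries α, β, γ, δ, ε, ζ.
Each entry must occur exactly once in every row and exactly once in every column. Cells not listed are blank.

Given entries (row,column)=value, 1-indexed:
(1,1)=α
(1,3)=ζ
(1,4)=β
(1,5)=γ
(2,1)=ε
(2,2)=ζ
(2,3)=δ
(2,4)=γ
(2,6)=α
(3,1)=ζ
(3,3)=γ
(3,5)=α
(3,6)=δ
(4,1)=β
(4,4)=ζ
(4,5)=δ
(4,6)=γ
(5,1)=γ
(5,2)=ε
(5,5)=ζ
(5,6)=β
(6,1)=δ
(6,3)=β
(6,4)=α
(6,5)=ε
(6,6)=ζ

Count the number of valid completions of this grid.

Row 1, column 2: eliminating its row and column leaves {δ}.
Row 1, column 6: eliminating its row and column leaves {ε}.
Row 2, column 5: eliminating its row and column leaves {β}.
Row 3, column 2: eliminating its row and column leaves {β}.
Row 3, column 4: eliminating its row and column leaves {ε}.
Row 4, column 2: eliminating its row and column leaves {α}.
Row 4, column 3: eliminating its row and column leaves {α, ε}.
Row 5, column 3: eliminating its row and column leaves {α}.
Row 5, column 4: eliminating its row and column leaves {δ}.
Row 6, column 2: eliminating its row and column leaves {γ}.
Only one assignment across all blanks avoids any row or column repeat, giving 1 completion.

1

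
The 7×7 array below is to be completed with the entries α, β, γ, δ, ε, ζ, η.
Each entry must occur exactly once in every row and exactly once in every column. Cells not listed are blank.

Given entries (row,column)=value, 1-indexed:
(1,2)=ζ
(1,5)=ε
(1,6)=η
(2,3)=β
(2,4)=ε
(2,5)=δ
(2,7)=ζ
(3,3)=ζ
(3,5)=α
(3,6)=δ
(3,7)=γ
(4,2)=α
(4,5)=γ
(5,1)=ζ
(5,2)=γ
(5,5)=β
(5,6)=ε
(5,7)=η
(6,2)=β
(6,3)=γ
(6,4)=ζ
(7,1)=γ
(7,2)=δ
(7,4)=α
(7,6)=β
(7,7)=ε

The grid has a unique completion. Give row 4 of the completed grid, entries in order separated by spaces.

Row 4, column 6: row 4 has {α, γ} and column 6 has {β, δ, ε, η}, leaving only ζ.
Row 2, column 2: row 2 has {β, δ, ε, ζ} and column 2 has {α, β, γ, δ, ζ}, leaving only η.
Row 2, column 1: row 2 has {β, δ, ε, ζ, η} and column 1 has {γ, ζ}, leaving only α.
Row 2, column 6: row 2 has {α, β, δ, ε, ζ, η} and column 6 has {β, δ, ε, ζ, η}, leaving only γ.
Row 3, column 2: row 3 has {α, γ, δ, ζ} and column 2 has {α, β, γ, δ, ζ, η}, leaving only ε.
Row 5, column 4: row 5 has {β, γ, ε, ζ, η} and column 4 has {α, ε, ζ}, leaving only δ.
Row 5, column 3: row 5 has {β, γ, δ, ε, ζ, η} and column 3 has {β, γ, ζ}, leaving only α.
Row 1, column 3: row 1 has {ε, ζ, η} and column 3 has {α, β, γ, ζ}, leaving only δ.
Row 1, column 1: row 1 has {δ, ε, ζ, η} and column 1 has {α, γ, ζ}, leaving only β.
Row 1, column 4: row 1 has {β, δ, ε, ζ, η} and column 4 has {α, δ, ε, ζ}, leaving only γ.
Row 1, column 7: row 1 has {β, γ, δ, ε, ζ, η} and column 7 has {γ, ε, ζ, η}, leaving only α.
Row 3, column 1: row 3 has {α, γ, δ, ε, ζ} and column 1 has {α, β, γ, ζ}, leaving only η.
Row 3, column 4: row 3 has {α, γ, δ, ε, ζ, η} and column 4 has {α, γ, δ, ε, ζ}, leaving only β.
Row 4, column 4: row 4 has {α, γ, ζ} and column 4 has {α, β, γ, δ, ε, ζ}, leaving only η.
Row 4, column 3: row 4 has {α, γ, ζ, η} and column 3 has {α, β, γ, δ, ζ}, leaving only ε.
Row 4, column 1: row 4 has {α, γ, ε, ζ, η} and column 1 has {α, β, γ, ζ, η}, leaving only δ.
Row 4, column 7: row 4 has {α, γ, δ, ε, ζ, η} and column 7 has {α, γ, ε, ζ, η}, leaving only β.
So row 4 reads: δ α ε η γ ζ β.

δ α ε η γ ζ β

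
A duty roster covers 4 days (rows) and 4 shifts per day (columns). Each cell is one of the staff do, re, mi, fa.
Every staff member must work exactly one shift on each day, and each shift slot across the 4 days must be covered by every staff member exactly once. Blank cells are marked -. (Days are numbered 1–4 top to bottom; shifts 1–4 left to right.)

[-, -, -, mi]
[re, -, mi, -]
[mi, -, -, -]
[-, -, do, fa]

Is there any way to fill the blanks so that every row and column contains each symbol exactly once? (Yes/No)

No

Day 4, shift 1: day 4 together with shift 1 already contain {do, re, mi, fa} — every symbol — so nothing can go there. The grid has no valid completion.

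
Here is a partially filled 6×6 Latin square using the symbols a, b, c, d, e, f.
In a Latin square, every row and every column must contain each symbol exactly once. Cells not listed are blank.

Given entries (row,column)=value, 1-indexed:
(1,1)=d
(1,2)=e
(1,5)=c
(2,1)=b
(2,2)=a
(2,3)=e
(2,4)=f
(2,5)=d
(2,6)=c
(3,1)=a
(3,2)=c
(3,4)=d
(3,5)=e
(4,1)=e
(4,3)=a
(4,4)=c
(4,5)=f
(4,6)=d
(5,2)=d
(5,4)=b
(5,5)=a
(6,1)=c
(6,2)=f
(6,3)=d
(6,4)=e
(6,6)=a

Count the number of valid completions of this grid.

2

Row 1, column 3: eliminating its row and column leaves {b, f}.
Row 1, column 4: eliminating its row and column leaves {a}.
Row 1, column 6: eliminating its row and column leaves {b, f}.
Row 3, column 3: eliminating its row and column leaves {b, f}.
Row 3, column 6: eliminating its row and column leaves {b, f}.
Row 4, column 2: eliminating its row and column leaves {b}.
Row 5, column 1: eliminating its row and column leaves {f}.
Row 5, column 3: eliminating its row and column leaves {c, f}.
Row 5, column 6: eliminating its row and column leaves {e, f}.
Row 6, column 5: eliminating its row and column leaves {b}.
Enumerating the assignments across these blanks that avoid any row or column repeat gives 2 completions.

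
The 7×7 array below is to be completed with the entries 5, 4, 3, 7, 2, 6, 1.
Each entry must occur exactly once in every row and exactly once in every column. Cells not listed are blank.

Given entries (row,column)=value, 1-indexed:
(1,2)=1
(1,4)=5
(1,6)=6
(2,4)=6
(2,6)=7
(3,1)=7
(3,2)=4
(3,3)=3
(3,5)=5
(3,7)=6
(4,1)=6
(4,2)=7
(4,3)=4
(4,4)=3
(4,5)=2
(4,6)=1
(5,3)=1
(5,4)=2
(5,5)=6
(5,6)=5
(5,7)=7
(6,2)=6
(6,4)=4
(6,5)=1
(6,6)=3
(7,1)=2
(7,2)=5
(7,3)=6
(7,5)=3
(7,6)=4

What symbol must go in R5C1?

Row 2, column 5: row 2 has {7, 6} and column 5 has {5, 3, 2, 6, 1}, leaving only 4.
Row 1, column 5: row 1 has {5, 6, 1} and column 5 has {5, 4, 3, 2, 6, 1}, leaving only 7.
Row 1, column 3: row 1 has {5, 7, 6, 1} and column 3 has {4, 3, 6, 1}, leaving only 2.
Row 2, column 3: row 2 has {4, 7, 6} and column 3 has {4, 3, 2, 6, 1}, leaving only 5.
Row 3, column 4: row 3 has {5, 4, 3, 7, 6} and column 4 has {5, 4, 3, 2, 6}, leaving only 1.
Row 3, column 6: row 3 has {5, 4, 3, 7, 6, 1} and column 6 has {5, 4, 3, 7, 6, 1}, leaving only 2.
Row 4, column 7: row 4 has {4, 3, 7, 2, 6, 1} and column 7 has {7, 6}, leaving only 5.
Row 5, column 2: row 5 has {5, 7, 2, 6, 1} and column 2 has {5, 4, 7, 6, 1}, leaving only 3.
Row 5 already has {5, 3, 7, 2, 6, 1} and column 1 already has {7, 2, 6}, so row 5, column 1 must be 4.

4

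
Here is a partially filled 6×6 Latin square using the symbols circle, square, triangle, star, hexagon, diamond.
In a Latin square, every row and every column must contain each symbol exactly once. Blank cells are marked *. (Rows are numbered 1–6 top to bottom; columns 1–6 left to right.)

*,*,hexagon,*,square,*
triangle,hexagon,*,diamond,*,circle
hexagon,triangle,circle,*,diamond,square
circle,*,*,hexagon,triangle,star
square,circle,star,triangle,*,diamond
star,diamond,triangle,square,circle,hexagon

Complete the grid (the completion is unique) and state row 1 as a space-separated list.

diamond star hexagon circle square triangle

Row 1, column 1: row 1 has {square, hexagon} and column 1 has {circle, square, triangle, star, hexagon}, leaving only diamond.
Row 1, column 2: row 1 has {square, hexagon, diamond} and column 2 has {circle, triangle, hexagon, diamond}, leaving only star.
Row 1, column 4: row 1 has {square, star, hexagon, diamond} and column 4 has {square, triangle, hexagon, diamond}, leaving only circle.
Row 1, column 6: row 1 has {circle, square, star, hexagon, diamond} and column 6 has {circle, square, star, hexagon, diamond}, leaving only triangle.
So row 1 reads: diamond star hexagon circle square triangle.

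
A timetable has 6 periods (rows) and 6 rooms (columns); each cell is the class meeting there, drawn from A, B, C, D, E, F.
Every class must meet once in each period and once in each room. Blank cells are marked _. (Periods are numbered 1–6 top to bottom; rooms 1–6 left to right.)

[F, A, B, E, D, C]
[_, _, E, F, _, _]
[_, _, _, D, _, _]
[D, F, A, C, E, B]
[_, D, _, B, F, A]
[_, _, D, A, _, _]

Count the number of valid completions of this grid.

Period 2, room 1: eliminating its period and room leaves {A, B, C}.
Period 2, room 2: eliminating its period and room leaves {B, C}.
Period 2, room 5: eliminating its period and room leaves {A, B, C}.
Period 2, room 6: eliminating its period and room leaves {D}.
Period 3, room 1: eliminating its period and room leaves {A, B, C, E}.
Period 3, room 2: eliminating its period and room leaves {B, C, E}.
Period 3, room 3: eliminating its period and room leaves {C, F}.
Period 3, room 5: eliminating its period and room leaves {A, B, C}.
Period 3, room 6: eliminating its period and room leaves {E, F}.
Period 5, room 1: eliminating its period and room leaves {C, E}.
Period 5, room 3: eliminating its period and room leaves {C}.
Period 6, room 1: eliminating its period and room leaves {B, C, E}.
Period 6, room 2: eliminating its period and room leaves {B, C, E}.
Period 6, room 5: eliminating its period and room leaves {B, C}.
Period 6, room 6: eliminating its period and room leaves {E, F}.
Enumerating the assignments across these blanks that avoid any period or room repeat gives 4 completions.

4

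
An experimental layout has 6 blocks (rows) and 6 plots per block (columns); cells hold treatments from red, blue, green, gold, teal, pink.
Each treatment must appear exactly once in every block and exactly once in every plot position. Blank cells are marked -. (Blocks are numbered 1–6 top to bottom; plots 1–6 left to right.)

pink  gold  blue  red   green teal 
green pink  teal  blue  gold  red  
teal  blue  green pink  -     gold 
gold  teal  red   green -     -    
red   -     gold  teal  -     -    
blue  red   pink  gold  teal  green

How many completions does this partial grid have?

2

Block 3, plot 5: eliminating its block and plot leaves {red}.
Block 4, plot 5: eliminating its block and plot leaves {blue, pink}.
Block 4, plot 6: eliminating its block and plot leaves {blue, pink}.
Block 5, plot 2: eliminating its block and plot leaves {green}.
Block 5, plot 5: eliminating its block and plot leaves {blue, pink}.
Block 5, plot 6: eliminating its block and plot leaves {blue, pink}.
Enumerating the assignments across these blanks that avoid any block or plot repeat gives 2 completions.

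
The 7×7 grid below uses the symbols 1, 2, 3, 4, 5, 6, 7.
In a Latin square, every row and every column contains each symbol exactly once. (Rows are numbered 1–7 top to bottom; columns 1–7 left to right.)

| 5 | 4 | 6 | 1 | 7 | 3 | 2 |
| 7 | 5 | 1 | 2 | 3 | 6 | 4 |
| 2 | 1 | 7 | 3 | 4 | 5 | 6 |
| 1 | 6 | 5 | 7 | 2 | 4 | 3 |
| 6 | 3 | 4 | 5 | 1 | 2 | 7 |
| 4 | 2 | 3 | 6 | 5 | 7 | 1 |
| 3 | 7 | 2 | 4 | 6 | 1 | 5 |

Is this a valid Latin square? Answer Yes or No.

Each row is a permutation of the 7 symbols, and so is each column.

Yes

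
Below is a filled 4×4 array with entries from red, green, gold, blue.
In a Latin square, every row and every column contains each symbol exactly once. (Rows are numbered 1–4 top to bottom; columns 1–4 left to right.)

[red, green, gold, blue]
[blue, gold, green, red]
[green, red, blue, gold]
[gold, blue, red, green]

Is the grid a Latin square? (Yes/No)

Each row is a permutation of the 4 symbols, and so is each column.

Yes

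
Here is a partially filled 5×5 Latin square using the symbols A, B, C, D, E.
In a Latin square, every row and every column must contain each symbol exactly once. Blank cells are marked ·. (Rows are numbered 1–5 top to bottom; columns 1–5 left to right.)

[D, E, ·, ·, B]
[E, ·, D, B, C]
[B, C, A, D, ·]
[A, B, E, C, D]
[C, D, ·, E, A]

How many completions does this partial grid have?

Row 1, column 3: eliminating its row and column leaves {C}.
Row 1, column 4: eliminating its row and column leaves {A}.
Row 2, column 2: eliminating its row and column leaves {A}.
Row 3, column 5: eliminating its row and column leaves {E}.
Row 5, column 3: eliminating its row and column leaves {B}.
Only one assignment across all blanks avoids any row or column repeat, giving 1 completion.

1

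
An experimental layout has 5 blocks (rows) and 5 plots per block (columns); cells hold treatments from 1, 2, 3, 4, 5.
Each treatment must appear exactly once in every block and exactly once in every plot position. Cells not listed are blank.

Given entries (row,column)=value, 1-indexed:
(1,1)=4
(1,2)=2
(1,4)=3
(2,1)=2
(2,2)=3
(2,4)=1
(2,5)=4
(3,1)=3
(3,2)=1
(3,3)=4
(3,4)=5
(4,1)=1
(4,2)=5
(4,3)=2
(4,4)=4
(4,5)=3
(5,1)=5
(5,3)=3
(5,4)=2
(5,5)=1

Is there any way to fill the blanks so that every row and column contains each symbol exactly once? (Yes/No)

Yes

No block or plot among the givens repeats a symbol, and propagating forced cells runs into no contradiction.
One valid completion exists (for instance, 4 2 1 3 5 / 2 3 5 1 4 / 3 1 4 5 2 / 1 5 2 4 3 / 5 4 3 2 1).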